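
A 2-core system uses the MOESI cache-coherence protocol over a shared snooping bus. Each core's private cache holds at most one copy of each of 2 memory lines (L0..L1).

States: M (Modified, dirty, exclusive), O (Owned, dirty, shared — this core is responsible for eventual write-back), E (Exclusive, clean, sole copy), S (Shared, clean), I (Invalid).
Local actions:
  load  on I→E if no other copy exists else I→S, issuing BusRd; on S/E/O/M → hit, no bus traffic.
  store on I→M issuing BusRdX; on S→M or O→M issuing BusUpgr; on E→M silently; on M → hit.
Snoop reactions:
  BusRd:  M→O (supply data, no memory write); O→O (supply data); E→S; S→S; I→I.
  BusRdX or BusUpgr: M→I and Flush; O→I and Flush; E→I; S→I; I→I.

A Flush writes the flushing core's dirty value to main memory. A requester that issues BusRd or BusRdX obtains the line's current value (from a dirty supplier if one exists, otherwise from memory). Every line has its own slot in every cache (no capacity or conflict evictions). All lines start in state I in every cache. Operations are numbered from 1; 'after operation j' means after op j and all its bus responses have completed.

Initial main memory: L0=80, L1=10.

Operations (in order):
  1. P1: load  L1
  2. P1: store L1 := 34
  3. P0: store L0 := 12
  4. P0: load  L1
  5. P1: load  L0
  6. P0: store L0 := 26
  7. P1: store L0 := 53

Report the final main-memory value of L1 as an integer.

memory[L1] = 10

  op1 P1: load  L1 → I/E on L1; bus BusRd; mem=10
  op2 P1: store L1 := 34 → I/M on L1; bus (none); mem=10
  op3 P0: store L0 := 12 → M/I on L0; bus BusRdX; mem=80
  op4 P0: load  L1 → S/O on L1; bus BusRd; mem=10
  op5 P1: load  L0 → O/S on L0; bus BusRd; mem=80
  op6 P0: store L0 := 26 → M/I on L0; bus BusUpgr; mem=80
  op7 P1: store L0 := 53 → I/M on L0; bus BusRdX Flush; mem=26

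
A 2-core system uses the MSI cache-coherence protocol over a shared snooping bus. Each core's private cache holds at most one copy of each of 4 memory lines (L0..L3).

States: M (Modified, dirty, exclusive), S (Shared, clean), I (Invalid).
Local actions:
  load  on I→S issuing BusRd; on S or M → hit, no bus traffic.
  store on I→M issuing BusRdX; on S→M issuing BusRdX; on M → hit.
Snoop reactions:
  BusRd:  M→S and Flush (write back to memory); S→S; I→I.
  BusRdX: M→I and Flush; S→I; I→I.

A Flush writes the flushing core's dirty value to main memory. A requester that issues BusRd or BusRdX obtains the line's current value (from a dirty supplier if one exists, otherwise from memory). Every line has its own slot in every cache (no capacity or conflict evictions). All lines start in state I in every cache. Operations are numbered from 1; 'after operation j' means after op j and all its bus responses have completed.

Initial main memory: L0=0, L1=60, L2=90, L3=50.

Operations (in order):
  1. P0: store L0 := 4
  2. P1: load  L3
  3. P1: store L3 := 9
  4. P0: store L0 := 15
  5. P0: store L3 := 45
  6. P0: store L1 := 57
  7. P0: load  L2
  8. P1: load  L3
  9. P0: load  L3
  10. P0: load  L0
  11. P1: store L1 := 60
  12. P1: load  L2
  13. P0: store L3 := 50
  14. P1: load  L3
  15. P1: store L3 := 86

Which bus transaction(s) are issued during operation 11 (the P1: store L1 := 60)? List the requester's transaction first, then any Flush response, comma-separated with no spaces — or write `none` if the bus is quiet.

bus = BusRdX,Flush

1. P0: store L0 := 4  bus=[BusRdX]  L0: P0=M P1=I  mem[L0]=0
2. P1: load  L3  bus=[BusRd]  L3: P0=I P1=S  mem[L3]=50
3. P1: store L3 := 9  bus=[BusRdX]  L3: P0=I P1=M  mem[L3]=50
4. P0: store L0 := 15  bus=[-]  L0: P0=M P1=I  mem[L0]=0
5. P0: store L3 := 45  bus=[BusRdX,Flush]  L3: P0=M P1=I  mem[L3]=9
6. P0: store L1 := 57  bus=[BusRdX]  L1: P0=M P1=I  mem[L1]=60
7. P0: load  L2  bus=[BusRd]  L2: P0=S P1=I  mem[L2]=90
8. P1: load  L3  bus=[BusRd,Flush]  L3: P0=S P1=S  mem[L3]=45
9. P0: load  L3  bus=[-]  L3: P0=S P1=S  mem[L3]=45
10. P0: load  L0  bus=[-]  L0: P0=M P1=I  mem[L0]=0
11. P1: store L1 := 60  bus=[BusRdX,Flush]  L1: P0=I P1=M  mem[L1]=57
12. P1: load  L2  bus=[BusRd]  L2: P0=S P1=S  mem[L2]=90
13. P0: store L3 := 50  bus=[BusRdX]  L3: P0=M P1=I  mem[L3]=45
14. P1: load  L3  bus=[BusRd,Flush]  L3: P0=S P1=S  mem[L3]=50
15. P1: store L3 := 86  bus=[BusRdX]  L3: P0=I P1=M  mem[L3]=50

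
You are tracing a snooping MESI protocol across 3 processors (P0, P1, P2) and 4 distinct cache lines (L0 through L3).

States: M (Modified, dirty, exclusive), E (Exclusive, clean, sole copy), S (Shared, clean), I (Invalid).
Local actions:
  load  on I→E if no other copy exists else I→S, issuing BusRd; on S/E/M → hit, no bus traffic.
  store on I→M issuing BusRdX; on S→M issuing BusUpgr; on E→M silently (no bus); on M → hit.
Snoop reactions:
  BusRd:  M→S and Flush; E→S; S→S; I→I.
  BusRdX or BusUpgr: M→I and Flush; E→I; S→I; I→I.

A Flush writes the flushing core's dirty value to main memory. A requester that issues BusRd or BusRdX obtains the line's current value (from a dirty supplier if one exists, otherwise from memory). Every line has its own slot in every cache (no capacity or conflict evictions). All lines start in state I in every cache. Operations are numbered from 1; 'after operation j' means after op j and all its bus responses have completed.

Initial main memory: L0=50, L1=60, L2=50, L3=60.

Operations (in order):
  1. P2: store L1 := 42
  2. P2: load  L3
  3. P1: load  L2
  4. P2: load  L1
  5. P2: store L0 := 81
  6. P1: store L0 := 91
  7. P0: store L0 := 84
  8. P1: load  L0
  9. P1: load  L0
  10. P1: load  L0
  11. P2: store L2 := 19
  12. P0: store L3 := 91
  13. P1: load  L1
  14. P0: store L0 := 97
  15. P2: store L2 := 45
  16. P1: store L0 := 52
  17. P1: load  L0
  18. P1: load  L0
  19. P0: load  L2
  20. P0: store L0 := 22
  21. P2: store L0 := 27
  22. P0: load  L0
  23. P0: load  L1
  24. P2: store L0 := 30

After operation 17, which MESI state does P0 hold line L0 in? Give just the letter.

state = I

step 1: P2: store L1 := 42  ⟶  IIM  (L1)  txn=BusRdX  M[L1]=60
step 2: P2: load  L3  ⟶  IIE  (L3)  txn=BusRd  M[L3]=60
step 3: P1: load  L2  ⟶  IEI  (L2)  txn=BusRd  M[L2]=50
step 4: P2: load  L1  ⟶  IIM  (L1)  txn=∅  M[L1]=60
step 5: P2: store L0 := 81  ⟶  IIM  (L0)  txn=BusRdX  M[L0]=50
step 6: P1: store L0 := 91  ⟶  IMI  (L0)  txn=BusRdX+Flush  M[L0]=81
step 7: P0: store L0 := 84  ⟶  MII  (L0)  txn=BusRdX+Flush  M[L0]=91
step 8: P1: load  L0  ⟶  SSI  (L0)  txn=BusRd+Flush  M[L0]=84
step 9: P1: load  L0  ⟶  SSI  (L0)  txn=∅  M[L0]=84
step 10: P1: load  L0  ⟶  SSI  (L0)  txn=∅  M[L0]=84
step 11: P2: store L2 := 19  ⟶  IIM  (L2)  txn=BusRdX  M[L2]=50
step 12: P0: store L3 := 91  ⟶  MII  (L3)  txn=BusRdX  M[L3]=60
step 13: P1: load  L1  ⟶  ISS  (L1)  txn=BusRd+Flush  M[L1]=42
step 14: P0: store L0 := 97  ⟶  MII  (L0)  txn=BusUpgr  M[L0]=84
step 15: P2: store L2 := 45  ⟶  IIM  (L2)  txn=∅  M[L2]=50
step 16: P1: store L0 := 52  ⟶  IMI  (L0)  txn=BusRdX+Flush  M[L0]=97
step 17: P1: load  L0  ⟶  IMI  (L0)  txn=∅  M[L0]=97
step 18: P1: load  L0  ⟶  IMI  (L0)  txn=∅  M[L0]=97
step 19: P0: load  L2  ⟶  SIS  (L2)  txn=BusRd+Flush  M[L2]=45
step 20: P0: store L0 := 22  ⟶  MII  (L0)  txn=BusRdX+Flush  M[L0]=52
step 21: P2: store L0 := 27  ⟶  IIM  (L0)  txn=BusRdX+Flush  M[L0]=22
step 22: P0: load  L0  ⟶  SIS  (L0)  txn=BusRd+Flush  M[L0]=27
step 23: P0: load  L1  ⟶  SSS  (L1)  txn=BusRd  M[L1]=42
step 24: P2: store L0 := 30  ⟶  IIM  (L0)  txn=BusUpgr  M[L0]=27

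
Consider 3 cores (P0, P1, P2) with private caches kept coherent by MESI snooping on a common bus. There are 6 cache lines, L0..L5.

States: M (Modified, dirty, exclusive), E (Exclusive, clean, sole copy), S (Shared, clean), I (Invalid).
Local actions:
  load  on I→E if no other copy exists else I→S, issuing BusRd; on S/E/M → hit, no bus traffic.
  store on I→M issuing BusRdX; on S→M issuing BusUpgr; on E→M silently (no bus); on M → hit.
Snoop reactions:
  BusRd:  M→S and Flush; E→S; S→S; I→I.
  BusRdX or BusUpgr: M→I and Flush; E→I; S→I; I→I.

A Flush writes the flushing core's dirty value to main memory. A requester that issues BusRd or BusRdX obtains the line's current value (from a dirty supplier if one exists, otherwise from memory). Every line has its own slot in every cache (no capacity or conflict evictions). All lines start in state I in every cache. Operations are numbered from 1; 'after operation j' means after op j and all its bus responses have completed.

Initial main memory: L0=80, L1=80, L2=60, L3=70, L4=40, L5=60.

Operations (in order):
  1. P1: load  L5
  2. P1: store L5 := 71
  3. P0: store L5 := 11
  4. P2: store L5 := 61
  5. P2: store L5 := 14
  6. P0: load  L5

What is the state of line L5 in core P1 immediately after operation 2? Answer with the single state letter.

[1] P1: load  L5 | P0:I, P1:E(60), P2:I | bus: BusRd
[2] P1: store L5 := 71 | P0:I, P1:M(71), P2:I | bus: none
[3] P0: store L5 := 11 | P0:M(11), P1:I, P2:I | bus: BusRdX,Flush
[4] P2: store L5 := 61 | P0:I, P1:I, P2:M(61) | bus: BusRdX,Flush
[5] P2: store L5 := 14 | P0:I, P1:I, P2:M(14) | bus: none
[6] P0: load  L5 | P0:S(14), P1:I, P2:S(14) | bus: BusRd,Flush

state = M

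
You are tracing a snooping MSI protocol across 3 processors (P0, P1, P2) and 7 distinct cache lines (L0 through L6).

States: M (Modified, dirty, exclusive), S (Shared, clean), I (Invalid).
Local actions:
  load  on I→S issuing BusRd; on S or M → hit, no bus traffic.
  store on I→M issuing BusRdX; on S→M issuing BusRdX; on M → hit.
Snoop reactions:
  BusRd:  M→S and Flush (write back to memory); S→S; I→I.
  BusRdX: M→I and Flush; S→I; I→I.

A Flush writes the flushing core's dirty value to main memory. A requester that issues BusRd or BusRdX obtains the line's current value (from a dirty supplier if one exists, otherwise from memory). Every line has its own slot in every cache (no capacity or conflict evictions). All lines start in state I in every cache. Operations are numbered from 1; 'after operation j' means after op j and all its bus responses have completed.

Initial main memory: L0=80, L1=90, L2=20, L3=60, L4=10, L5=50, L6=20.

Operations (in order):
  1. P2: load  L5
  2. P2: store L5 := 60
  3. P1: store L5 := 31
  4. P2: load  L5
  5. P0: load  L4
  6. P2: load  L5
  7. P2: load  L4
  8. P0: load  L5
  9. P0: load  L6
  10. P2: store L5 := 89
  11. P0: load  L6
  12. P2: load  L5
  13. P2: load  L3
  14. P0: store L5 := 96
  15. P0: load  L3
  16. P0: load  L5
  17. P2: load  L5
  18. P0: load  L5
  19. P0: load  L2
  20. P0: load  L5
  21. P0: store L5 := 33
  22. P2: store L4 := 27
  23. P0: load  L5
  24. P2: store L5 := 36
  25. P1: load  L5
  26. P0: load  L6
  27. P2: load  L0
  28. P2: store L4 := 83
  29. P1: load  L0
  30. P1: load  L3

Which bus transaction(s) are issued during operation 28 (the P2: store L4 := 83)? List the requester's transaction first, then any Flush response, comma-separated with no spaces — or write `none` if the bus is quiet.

step 1: P2: load  L5  ⟶  IIS  (L5)  txn=BusRd  M[L5]=50
step 2: P2: store L5 := 60  ⟶  IIM  (L5)  txn=BusRdX  M[L5]=50
step 3: P1: store L5 := 31  ⟶  IMI  (L5)  txn=BusRdX+Flush  M[L5]=60
step 4: P2: load  L5  ⟶  ISS  (L5)  txn=BusRd+Flush  M[L5]=31
step 5: P0: load  L4  ⟶  SII  (L4)  txn=BusRd  M[L4]=10
step 6: P2: load  L5  ⟶  ISS  (L5)  txn=∅  M[L5]=31
step 7: P2: load  L4  ⟶  SIS  (L4)  txn=BusRd  M[L4]=10
step 8: P0: load  L5  ⟶  SSS  (L5)  txn=BusRd  M[L5]=31
step 9: P0: load  L6  ⟶  SII  (L6)  txn=BusRd  M[L6]=20
step 10: P2: store L5 := 89  ⟶  IIM  (L5)  txn=BusRdX  M[L5]=31
step 11: P0: load  L6  ⟶  SII  (L6)  txn=∅  M[L6]=20
step 12: P2: load  L5  ⟶  IIM  (L5)  txn=∅  M[L5]=31
step 13: P2: load  L3  ⟶  IIS  (L3)  txn=BusRd  M[L3]=60
step 14: P0: store L5 := 96  ⟶  MII  (L5)  txn=BusRdX+Flush  M[L5]=89
step 15: P0: load  L3  ⟶  SIS  (L3)  txn=BusRd  M[L3]=60
step 16: P0: load  L5  ⟶  MII  (L5)  txn=∅  M[L5]=89
step 17: P2: load  L5  ⟶  SIS  (L5)  txn=BusRd+Flush  M[L5]=96
step 18: P0: load  L5  ⟶  SIS  (L5)  txn=∅  M[L5]=96
step 19: P0: load  L2  ⟶  SII  (L2)  txn=BusRd  M[L2]=20
step 20: P0: load  L5  ⟶  SIS  (L5)  txn=∅  M[L5]=96
step 21: P0: store L5 := 33  ⟶  MII  (L5)  txn=BusRdX  M[L5]=96
step 22: P2: store L4 := 27  ⟶  IIM  (L4)  txn=BusRdX  M[L4]=10
step 23: P0: load  L5  ⟶  MII  (L5)  txn=∅  M[L5]=96
step 24: P2: store L5 := 36  ⟶  IIM  (L5)  txn=BusRdX+Flush  M[L5]=33
step 25: P1: load  L5  ⟶  ISS  (L5)  txn=BusRd+Flush  M[L5]=36
step 26: P0: load  L6  ⟶  SII  (L6)  txn=∅  M[L6]=20
step 27: P2: load  L0  ⟶  IIS  (L0)  txn=BusRd  M[L0]=80
step 28: P2: store L4 := 83  ⟶  IIM  (L4)  txn=∅  M[L4]=10
step 29: P1: load  L0  ⟶  ISS  (L0)  txn=BusRd  M[L0]=80
step 30: P1: load  L3  ⟶  SSS  (L3)  txn=BusRd  M[L3]=60

bus = none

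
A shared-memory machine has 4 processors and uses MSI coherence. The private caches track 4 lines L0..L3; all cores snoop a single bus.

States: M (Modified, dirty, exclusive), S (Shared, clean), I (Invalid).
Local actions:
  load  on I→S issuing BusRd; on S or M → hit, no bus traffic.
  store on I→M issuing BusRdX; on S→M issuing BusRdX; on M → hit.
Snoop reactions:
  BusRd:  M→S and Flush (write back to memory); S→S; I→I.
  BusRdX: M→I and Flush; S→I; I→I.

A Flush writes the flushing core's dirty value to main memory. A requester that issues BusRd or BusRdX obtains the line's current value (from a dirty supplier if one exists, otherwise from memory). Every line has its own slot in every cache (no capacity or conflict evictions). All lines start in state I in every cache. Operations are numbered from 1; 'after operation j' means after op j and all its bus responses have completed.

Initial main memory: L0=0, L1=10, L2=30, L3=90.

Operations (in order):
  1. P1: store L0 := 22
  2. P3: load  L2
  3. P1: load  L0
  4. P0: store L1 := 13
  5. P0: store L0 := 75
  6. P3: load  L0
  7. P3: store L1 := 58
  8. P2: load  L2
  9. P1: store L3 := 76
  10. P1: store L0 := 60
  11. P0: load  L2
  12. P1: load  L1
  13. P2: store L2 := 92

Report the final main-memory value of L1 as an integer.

memory[L1] = 58

1. P1: store L0 := 22  bus=[BusRdX]  L0: P0=I P1=M P2=I P3=I  mem[L0]=0
2. P3: load  L2  bus=[BusRd]  L2: P0=I P1=I P2=I P3=S  mem[L2]=30
3. P1: load  L0  bus=[-]  L0: P0=I P1=M P2=I P3=I  mem[L0]=0
4. P0: store L1 := 13  bus=[BusRdX]  L1: P0=M P1=I P2=I P3=I  mem[L1]=10
5. P0: store L0 := 75  bus=[BusRdX,Flush]  L0: P0=M P1=I P2=I P3=I  mem[L0]=22
6. P3: load  L0  bus=[BusRd,Flush]  L0: P0=S P1=I P2=I P3=S  mem[L0]=75
7. P3: store L1 := 58  bus=[BusRdX,Flush]  L1: P0=I P1=I P2=I P3=M  mem[L1]=13
8. P2: load  L2  bus=[BusRd]  L2: P0=I P1=I P2=S P3=S  mem[L2]=30
9. P1: store L3 := 76  bus=[BusRdX]  L3: P0=I P1=M P2=I P3=I  mem[L3]=90
10. P1: store L0 := 60  bus=[BusRdX]  L0: P0=I P1=M P2=I P3=I  mem[L0]=75
11. P0: load  L2  bus=[BusRd]  L2: P0=S P1=I P2=S P3=S  mem[L2]=30
12. P1: load  L1  bus=[BusRd,Flush]  L1: P0=I P1=S P2=I P3=S  mem[L1]=58
13. P2: store L2 := 92  bus=[BusRdX]  L2: P0=I P1=I P2=M P3=I  mem[L2]=30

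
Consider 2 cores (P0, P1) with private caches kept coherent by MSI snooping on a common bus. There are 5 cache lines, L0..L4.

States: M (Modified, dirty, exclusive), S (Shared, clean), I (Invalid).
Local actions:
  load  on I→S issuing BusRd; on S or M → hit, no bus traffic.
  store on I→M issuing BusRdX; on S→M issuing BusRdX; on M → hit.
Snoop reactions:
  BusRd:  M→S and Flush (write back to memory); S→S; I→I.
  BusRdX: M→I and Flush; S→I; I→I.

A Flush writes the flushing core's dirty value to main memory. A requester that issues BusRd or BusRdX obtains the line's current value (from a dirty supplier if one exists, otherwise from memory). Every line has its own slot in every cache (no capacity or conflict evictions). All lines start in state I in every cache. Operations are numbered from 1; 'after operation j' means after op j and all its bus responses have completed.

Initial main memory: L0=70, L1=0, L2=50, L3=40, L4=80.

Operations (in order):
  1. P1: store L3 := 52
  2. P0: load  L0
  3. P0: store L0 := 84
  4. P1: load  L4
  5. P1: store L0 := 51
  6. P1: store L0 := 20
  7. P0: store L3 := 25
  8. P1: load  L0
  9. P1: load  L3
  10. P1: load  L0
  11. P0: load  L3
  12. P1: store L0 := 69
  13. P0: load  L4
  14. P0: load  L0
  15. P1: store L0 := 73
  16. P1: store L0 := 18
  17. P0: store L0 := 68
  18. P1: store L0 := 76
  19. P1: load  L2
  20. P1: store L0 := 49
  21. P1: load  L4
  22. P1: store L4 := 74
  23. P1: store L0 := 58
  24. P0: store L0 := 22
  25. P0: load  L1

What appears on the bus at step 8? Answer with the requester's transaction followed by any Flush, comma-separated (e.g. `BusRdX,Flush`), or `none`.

bus = none

step 1: P1: store L3 := 52  ⟶  IM  (L3)  txn=BusRdX  M[L3]=40
step 2: P0: load  L0  ⟶  SI  (L0)  txn=BusRd  M[L0]=70
step 3: P0: store L0 := 84  ⟶  MI  (L0)  txn=BusRdX  M[L0]=70
step 4: P1: load  L4  ⟶  IS  (L4)  txn=BusRd  M[L4]=80
step 5: P1: store L0 := 51  ⟶  IM  (L0)  txn=BusRdX+Flush  M[L0]=84
step 6: P1: store L0 := 20  ⟶  IM  (L0)  txn=∅  M[L0]=84
step 7: P0: store L3 := 25  ⟶  MI  (L3)  txn=BusRdX+Flush  M[L3]=52
step 8: P1: load  L0  ⟶  IM  (L0)  txn=∅  M[L0]=84
step 9: P1: load  L3  ⟶  SS  (L3)  txn=BusRd+Flush  M[L3]=25
step 10: P1: load  L0  ⟶  IM  (L0)  txn=∅  M[L0]=84
step 11: P0: load  L3  ⟶  SS  (L3)  txn=∅  M[L3]=25
step 12: P1: store L0 := 69  ⟶  IM  (L0)  txn=∅  M[L0]=84
step 13: P0: load  L4  ⟶  SS  (L4)  txn=BusRd  M[L4]=80
step 14: P0: load  L0  ⟶  SS  (L0)  txn=BusRd+Flush  M[L0]=69
step 15: P1: store L0 := 73  ⟶  IM  (L0)  txn=BusRdX  M[L0]=69
step 16: P1: store L0 := 18  ⟶  IM  (L0)  txn=∅  M[L0]=69
step 17: P0: store L0 := 68  ⟶  MI  (L0)  txn=BusRdX+Flush  M[L0]=18
step 18: P1: store L0 := 76  ⟶  IM  (L0)  txn=BusRdX+Flush  M[L0]=68
step 19: P1: load  L2  ⟶  IS  (L2)  txn=BusRd  M[L2]=50
step 20: P1: store L0 := 49  ⟶  IM  (L0)  txn=∅  M[L0]=68
step 21: P1: load  L4  ⟶  SS  (L4)  txn=∅  M[L4]=80
step 22: P1: store L4 := 74  ⟶  IM  (L4)  txn=BusRdX  M[L4]=80
step 23: P1: store L0 := 58  ⟶  IM  (L0)  txn=∅  M[L0]=68
step 24: P0: store L0 := 22  ⟶  MI  (L0)  txn=BusRdX+Flush  M[L0]=58
step 25: P0: load  L1  ⟶  SI  (L1)  txn=BusRd  M[L1]=0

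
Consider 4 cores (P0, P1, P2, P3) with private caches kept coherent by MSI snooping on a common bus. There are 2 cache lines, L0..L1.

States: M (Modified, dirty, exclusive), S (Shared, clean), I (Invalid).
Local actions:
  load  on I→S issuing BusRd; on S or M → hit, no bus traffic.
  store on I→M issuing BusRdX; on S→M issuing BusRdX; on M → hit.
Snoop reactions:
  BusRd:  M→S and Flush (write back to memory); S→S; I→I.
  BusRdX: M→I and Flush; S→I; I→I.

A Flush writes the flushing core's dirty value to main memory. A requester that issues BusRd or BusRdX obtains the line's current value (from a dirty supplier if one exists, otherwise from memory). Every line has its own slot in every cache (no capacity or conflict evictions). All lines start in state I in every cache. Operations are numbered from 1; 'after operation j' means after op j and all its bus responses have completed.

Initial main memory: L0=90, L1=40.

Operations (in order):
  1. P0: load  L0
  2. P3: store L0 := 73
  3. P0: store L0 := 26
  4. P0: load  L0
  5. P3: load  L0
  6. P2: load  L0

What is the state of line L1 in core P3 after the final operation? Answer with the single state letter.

state = I

  op1 P0: load  L0 → S/I/I/I on L0; bus BusRd; mem=90
  op2 P3: store L0 := 73 → I/I/I/M on L0; bus BusRdX; mem=90
  op3 P0: store L0 := 26 → M/I/I/I on L0; bus BusRdX Flush; mem=73
  op4 P0: load  L0 → M/I/I/I on L0; bus (none); mem=73
  op5 P3: load  L0 → S/I/I/S on L0; bus BusRd Flush; mem=26
  op6 P2: load  L0 → S/I/S/S on L0; bus BusRd; mem=26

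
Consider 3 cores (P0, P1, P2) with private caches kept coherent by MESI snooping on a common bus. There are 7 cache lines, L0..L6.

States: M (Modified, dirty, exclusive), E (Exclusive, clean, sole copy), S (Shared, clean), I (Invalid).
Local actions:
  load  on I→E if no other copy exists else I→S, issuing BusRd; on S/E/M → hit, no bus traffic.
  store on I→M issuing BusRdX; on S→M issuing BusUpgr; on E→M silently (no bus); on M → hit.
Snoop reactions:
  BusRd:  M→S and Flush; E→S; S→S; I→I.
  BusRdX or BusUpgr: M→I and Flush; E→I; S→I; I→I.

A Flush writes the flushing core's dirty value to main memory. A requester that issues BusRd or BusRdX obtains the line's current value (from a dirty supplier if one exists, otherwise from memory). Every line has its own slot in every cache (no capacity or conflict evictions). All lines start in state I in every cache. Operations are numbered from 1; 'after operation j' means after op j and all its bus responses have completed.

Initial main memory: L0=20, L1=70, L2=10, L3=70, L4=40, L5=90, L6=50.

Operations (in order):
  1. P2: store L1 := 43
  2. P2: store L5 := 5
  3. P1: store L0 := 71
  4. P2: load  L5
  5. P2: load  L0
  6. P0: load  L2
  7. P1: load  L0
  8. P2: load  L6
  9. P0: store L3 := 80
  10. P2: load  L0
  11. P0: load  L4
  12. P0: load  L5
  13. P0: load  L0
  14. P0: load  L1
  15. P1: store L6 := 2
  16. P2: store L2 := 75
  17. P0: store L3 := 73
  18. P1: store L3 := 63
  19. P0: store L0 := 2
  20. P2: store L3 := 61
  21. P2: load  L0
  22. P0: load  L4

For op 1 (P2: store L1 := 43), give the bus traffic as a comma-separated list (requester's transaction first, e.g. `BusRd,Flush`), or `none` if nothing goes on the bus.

bus = BusRdX

step 1: P2: store L1 := 43  ⟶  IIM  (L1)  txn=BusRdX  M[L1]=70
step 2: P2: store L5 := 5  ⟶  IIM  (L5)  txn=BusRdX  M[L5]=90
step 3: P1: store L0 := 71  ⟶  IMI  (L0)  txn=BusRdX  M[L0]=20
step 4: P2: load  L5  ⟶  IIM  (L5)  txn=∅  M[L5]=90
step 5: P2: load  L0  ⟶  ISS  (L0)  txn=BusRd+Flush  M[L0]=71
step 6: P0: load  L2  ⟶  EII  (L2)  txn=BusRd  M[L2]=10
step 7: P1: load  L0  ⟶  ISS  (L0)  txn=∅  M[L0]=71
step 8: P2: load  L6  ⟶  IIE  (L6)  txn=BusRd  M[L6]=50
step 9: P0: store L3 := 80  ⟶  MII  (L3)  txn=BusRdX  M[L3]=70
step 10: P2: load  L0  ⟶  ISS  (L0)  txn=∅  M[L0]=71
step 11: P0: load  L4  ⟶  EII  (L4)  txn=BusRd  M[L4]=40
step 12: P0: load  L5  ⟶  SIS  (L5)  txn=BusRd+Flush  M[L5]=5
step 13: P0: load  L0  ⟶  SSS  (L0)  txn=BusRd  M[L0]=71
step 14: P0: load  L1  ⟶  SIS  (L1)  txn=BusRd+Flush  M[L1]=43
step 15: P1: store L6 := 2  ⟶  IMI  (L6)  txn=BusRdX  M[L6]=50
step 16: P2: store L2 := 75  ⟶  IIM  (L2)  txn=BusRdX  M[L2]=10
step 17: P0: store L3 := 73  ⟶  MII  (L3)  txn=∅  M[L3]=70
step 18: P1: store L3 := 63  ⟶  IMI  (L3)  txn=BusRdX+Flush  M[L3]=73
step 19: P0: store L0 := 2  ⟶  MII  (L0)  txn=BusUpgr  M[L0]=71
step 20: P2: store L3 := 61  ⟶  IIM  (L3)  txn=BusRdX+Flush  M[L3]=63
step 21: P2: load  L0  ⟶  SIS  (L0)  txn=BusRd+Flush  M[L0]=2
step 22: P0: load  L4  ⟶  EII  (L4)  txn=∅  M[L4]=40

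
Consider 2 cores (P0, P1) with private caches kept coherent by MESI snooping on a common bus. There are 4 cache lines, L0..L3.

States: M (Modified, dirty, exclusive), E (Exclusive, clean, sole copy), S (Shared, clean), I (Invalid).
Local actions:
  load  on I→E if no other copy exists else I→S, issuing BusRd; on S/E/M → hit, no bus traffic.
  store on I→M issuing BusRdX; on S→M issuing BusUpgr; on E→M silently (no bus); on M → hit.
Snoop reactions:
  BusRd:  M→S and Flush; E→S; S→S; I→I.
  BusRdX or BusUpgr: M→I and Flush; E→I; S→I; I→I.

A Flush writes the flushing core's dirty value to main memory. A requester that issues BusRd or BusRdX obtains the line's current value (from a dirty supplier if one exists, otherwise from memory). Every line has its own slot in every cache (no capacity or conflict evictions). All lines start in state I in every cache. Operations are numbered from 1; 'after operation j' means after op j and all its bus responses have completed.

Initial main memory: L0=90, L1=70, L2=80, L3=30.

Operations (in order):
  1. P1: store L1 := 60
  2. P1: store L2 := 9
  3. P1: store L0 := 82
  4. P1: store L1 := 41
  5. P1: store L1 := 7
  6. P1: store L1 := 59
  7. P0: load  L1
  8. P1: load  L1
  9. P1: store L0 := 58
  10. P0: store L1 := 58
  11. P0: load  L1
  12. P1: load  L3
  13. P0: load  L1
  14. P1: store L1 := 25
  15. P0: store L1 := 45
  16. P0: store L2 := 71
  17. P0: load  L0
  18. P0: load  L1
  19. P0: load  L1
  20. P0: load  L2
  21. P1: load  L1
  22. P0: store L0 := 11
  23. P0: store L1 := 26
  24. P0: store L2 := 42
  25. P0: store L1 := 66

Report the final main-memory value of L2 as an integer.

[1] P1: store L1 := 60 | P0:I, P1:M(60) | bus: BusRdX
[2] P1: store L2 := 9 | P0:I, P1:M(9) | bus: BusRdX
[3] P1: store L0 := 82 | P0:I, P1:M(82) | bus: BusRdX
[4] P1: store L1 := 41 | P0:I, P1:M(41) | bus: none
[5] P1: store L1 := 7 | P0:I, P1:M(7) | bus: none
[6] P1: store L1 := 59 | P0:I, P1:M(59) | bus: none
[7] P0: load  L1 | P0:S(59), P1:S(59) | bus: BusRd,Flush
[8] P1: load  L1 | P0:S(59), P1:S(59) | bus: none
[9] P1: store L0 := 58 | P0:I, P1:M(58) | bus: none
[10] P0: store L1 := 58 | P0:M(58), P1:I | bus: BusUpgr
[11] P0: load  L1 | P0:M(58), P1:I | bus: none
[12] P1: load  L3 | P0:I, P1:E(30) | bus: BusRd
[13] P0: load  L1 | P0:M(58), P1:I | bus: none
[14] P1: store L1 := 25 | P0:I, P1:M(25) | bus: BusRdX,Flush
[15] P0: store L1 := 45 | P0:M(45), P1:I | bus: BusRdX,Flush
[16] P0: store L2 := 71 | P0:M(71), P1:I | bus: BusRdX,Flush
[17] P0: load  L0 | P0:S(58), P1:S(58) | bus: BusRd,Flush
[18] P0: load  L1 | P0:M(45), P1:I | bus: none
[19] P0: load  L1 | P0:M(45), P1:I | bus: none
[20] P0: load  L2 | P0:M(71), P1:I | bus: none
[21] P1: load  L1 | P0:S(45), P1:S(45) | bus: BusRd,Flush
[22] P0: store L0 := 11 | P0:M(11), P1:I | bus: BusUpgr
[23] P0: store L1 := 26 | P0:M(26), P1:I | bus: BusUpgr
[24] P0: store L2 := 42 | P0:M(42), P1:I | bus: none
[25] P0: store L1 := 66 | P0:M(66), P1:I | bus: none

memory[L2] = 9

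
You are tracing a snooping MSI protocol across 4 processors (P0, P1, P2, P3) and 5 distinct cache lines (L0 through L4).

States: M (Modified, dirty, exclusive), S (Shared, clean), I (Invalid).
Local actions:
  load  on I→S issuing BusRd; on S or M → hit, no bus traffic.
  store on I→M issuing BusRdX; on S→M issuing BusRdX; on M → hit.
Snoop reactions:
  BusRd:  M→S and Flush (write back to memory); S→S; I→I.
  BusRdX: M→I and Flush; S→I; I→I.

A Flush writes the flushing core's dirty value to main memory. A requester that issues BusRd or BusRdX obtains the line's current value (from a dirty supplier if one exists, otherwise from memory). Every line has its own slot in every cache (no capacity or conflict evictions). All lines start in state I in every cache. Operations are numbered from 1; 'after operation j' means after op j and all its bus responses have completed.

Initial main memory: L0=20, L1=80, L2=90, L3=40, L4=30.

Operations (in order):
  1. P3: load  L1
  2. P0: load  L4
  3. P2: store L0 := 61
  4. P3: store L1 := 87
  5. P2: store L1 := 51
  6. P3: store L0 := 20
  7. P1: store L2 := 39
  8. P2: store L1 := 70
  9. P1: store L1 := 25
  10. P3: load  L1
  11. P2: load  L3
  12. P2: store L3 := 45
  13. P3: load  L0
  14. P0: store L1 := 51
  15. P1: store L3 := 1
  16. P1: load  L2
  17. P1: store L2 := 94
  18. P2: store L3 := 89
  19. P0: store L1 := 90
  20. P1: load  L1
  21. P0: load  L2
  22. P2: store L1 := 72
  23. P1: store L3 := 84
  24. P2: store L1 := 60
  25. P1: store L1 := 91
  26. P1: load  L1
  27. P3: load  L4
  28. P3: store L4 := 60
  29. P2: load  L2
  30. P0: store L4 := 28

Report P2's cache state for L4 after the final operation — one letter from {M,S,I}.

state = I

[1] P3: load  L1 | P0:I, P1:I, P2:I, P3:S(80) | bus: BusRd
[2] P0: load  L4 | P0:S(30), P1:I, P2:I, P3:I | bus: BusRd
[3] P2: store L0 := 61 | P0:I, P1:I, P2:M(61), P3:I | bus: BusRdX
[4] P3: store L1 := 87 | P0:I, P1:I, P2:I, P3:M(87) | bus: BusRdX
[5] P2: store L1 := 51 | P0:I, P1:I, P2:M(51), P3:I | bus: BusRdX,Flush
[6] P3: store L0 := 20 | P0:I, P1:I, P2:I, P3:M(20) | bus: BusRdX,Flush
[7] P1: store L2 := 39 | P0:I, P1:M(39), P2:I, P3:I | bus: BusRdX
[8] P2: store L1 := 70 | P0:I, P1:I, P2:M(70), P3:I | bus: none
[9] P1: store L1 := 25 | P0:I, P1:M(25), P2:I, P3:I | bus: BusRdX,Flush
[10] P3: load  L1 | P0:I, P1:S(25), P2:I, P3:S(25) | bus: BusRd,Flush
[11] P2: load  L3 | P0:I, P1:I, P2:S(40), P3:I | bus: BusRd
[12] P2: store L3 := 45 | P0:I, P1:I, P2:M(45), P3:I | bus: BusRdX
[13] P3: load  L0 | P0:I, P1:I, P2:I, P3:M(20) | bus: none
[14] P0: store L1 := 51 | P0:M(51), P1:I, P2:I, P3:I | bus: BusRdX
[15] P1: store L3 := 1 | P0:I, P1:M(1), P2:I, P3:I | bus: BusRdX,Flush
[16] P1: load  L2 | P0:I, P1:M(39), P2:I, P3:I | bus: none
[17] P1: store L2 := 94 | P0:I, P1:M(94), P2:I, P3:I | bus: none
[18] P2: store L3 := 89 | P0:I, P1:I, P2:M(89), P3:I | bus: BusRdX,Flush
[19] P0: store L1 := 90 | P0:M(90), P1:I, P2:I, P3:I | bus: none
[20] P1: load  L1 | P0:S(90), P1:S(90), P2:I, P3:I | bus: BusRd,Flush
[21] P0: load  L2 | P0:S(94), P1:S(94), P2:I, P3:I | bus: BusRd,Flush
[22] P2: store L1 := 72 | P0:I, P1:I, P2:M(72), P3:I | bus: BusRdX
[23] P1: store L3 := 84 | P0:I, P1:M(84), P2:I, P3:I | bus: BusRdX,Flush
[24] P2: store L1 := 60 | P0:I, P1:I, P2:M(60), P3:I | bus: none
[25] P1: store L1 := 91 | P0:I, P1:M(91), P2:I, P3:I | bus: BusRdX,Flush
[26] P1: load  L1 | P0:I, P1:M(91), P2:I, P3:I | bus: none
[27] P3: load  L4 | P0:S(30), P1:I, P2:I, P3:S(30) | bus: BusRd
[28] P3: store L4 := 60 | P0:I, P1:I, P2:I, P3:M(60) | bus: BusRdX
[29] P2: load  L2 | P0:S(94), P1:S(94), P2:S(94), P3:I | bus: BusRd
[30] P0: store L4 := 28 | P0:M(28), P1:I, P2:I, P3:I | bus: BusRdX,Flush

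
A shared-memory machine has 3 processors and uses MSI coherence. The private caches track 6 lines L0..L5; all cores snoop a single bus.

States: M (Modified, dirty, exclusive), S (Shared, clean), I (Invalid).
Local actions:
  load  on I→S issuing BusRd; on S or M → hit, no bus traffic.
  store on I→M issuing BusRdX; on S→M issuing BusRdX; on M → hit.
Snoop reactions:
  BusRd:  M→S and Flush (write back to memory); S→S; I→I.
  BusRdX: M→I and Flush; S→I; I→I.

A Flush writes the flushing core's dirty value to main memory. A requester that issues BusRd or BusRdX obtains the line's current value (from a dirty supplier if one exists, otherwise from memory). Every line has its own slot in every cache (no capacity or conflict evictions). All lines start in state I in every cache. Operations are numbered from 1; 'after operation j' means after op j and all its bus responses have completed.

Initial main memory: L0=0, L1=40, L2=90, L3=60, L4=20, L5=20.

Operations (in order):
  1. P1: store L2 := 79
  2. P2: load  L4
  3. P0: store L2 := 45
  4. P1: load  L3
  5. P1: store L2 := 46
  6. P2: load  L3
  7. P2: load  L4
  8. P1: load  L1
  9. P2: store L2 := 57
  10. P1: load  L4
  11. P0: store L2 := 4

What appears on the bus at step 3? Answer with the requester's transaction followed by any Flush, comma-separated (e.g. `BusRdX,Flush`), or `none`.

bus = BusRdX,Flush

[1] P1: store L2 := 79 | P0:I, P1:M(79), P2:I | bus: BusRdX
[2] P2: load  L4 | P0:I, P1:I, P2:S(20) | bus: BusRd
[3] P0: store L2 := 45 | P0:M(45), P1:I, P2:I | bus: BusRdX,Flush
[4] P1: load  L3 | P0:I, P1:S(60), P2:I | bus: BusRd
[5] P1: store L2 := 46 | P0:I, P1:M(46), P2:I | bus: BusRdX,Flush
[6] P2: load  L3 | P0:I, P1:S(60), P2:S(60) | bus: BusRd
[7] P2: load  L4 | P0:I, P1:I, P2:S(20) | bus: none
[8] P1: load  L1 | P0:I, P1:S(40), P2:I | bus: BusRd
[9] P2: store L2 := 57 | P0:I, P1:I, P2:M(57) | bus: BusRdX,Flush
[10] P1: load  L4 | P0:I, P1:S(20), P2:S(20) | bus: BusRd
[11] P0: store L2 := 4 | P0:M(4), P1:I, P2:I | bus: BusRdX,Flush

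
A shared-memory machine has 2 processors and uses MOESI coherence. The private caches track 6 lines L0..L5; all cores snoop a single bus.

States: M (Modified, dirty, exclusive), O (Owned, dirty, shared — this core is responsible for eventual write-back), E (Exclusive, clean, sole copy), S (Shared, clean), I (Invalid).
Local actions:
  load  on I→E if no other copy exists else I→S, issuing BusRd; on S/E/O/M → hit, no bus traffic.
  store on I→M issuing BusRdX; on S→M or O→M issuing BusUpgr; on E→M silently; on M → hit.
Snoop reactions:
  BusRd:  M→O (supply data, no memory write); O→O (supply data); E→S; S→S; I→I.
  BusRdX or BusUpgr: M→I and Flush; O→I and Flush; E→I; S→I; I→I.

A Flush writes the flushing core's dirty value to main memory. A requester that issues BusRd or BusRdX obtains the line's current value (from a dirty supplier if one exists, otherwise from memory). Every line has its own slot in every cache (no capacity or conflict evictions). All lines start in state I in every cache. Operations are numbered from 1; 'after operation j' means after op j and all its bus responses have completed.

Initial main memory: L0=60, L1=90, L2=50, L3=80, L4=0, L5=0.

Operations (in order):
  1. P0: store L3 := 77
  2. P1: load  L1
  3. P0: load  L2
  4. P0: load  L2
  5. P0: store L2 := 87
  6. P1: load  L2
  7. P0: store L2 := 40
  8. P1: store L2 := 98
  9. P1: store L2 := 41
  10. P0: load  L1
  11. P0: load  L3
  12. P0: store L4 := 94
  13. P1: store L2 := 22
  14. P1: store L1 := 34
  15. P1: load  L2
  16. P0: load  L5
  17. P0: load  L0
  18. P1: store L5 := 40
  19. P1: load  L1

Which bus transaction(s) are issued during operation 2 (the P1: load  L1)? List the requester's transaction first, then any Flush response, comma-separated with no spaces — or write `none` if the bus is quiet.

[1] P0: store L3 := 77 | P0:M(77), P1:I | bus: BusRdX
[2] P1: load  L1 | P0:I, P1:E(90) | bus: BusRd
[3] P0: load  L2 | P0:E(50), P1:I | bus: BusRd
[4] P0: load  L2 | P0:E(50), P1:I | bus: none
[5] P0: store L2 := 87 | P0:M(87), P1:I | bus: none
[6] P1: load  L2 | P0:O(87), P1:S(87) | bus: BusRd
[7] P0: store L2 := 40 | P0:M(40), P1:I | bus: BusUpgr
[8] P1: store L2 := 98 | P0:I, P1:M(98) | bus: BusRdX,Flush
[9] P1: store L2 := 41 | P0:I, P1:M(41) | bus: none
[10] P0: load  L1 | P0:S(90), P1:S(90) | bus: BusRd
[11] P0: load  L3 | P0:M(77), P1:I | bus: none
[12] P0: store L4 := 94 | P0:M(94), P1:I | bus: BusRdX
[13] P1: store L2 := 22 | P0:I, P1:M(22) | bus: none
[14] P1: store L1 := 34 | P0:I, P1:M(34) | bus: BusUpgr
[15] P1: load  L2 | P0:I, P1:M(22) | bus: none
[16] P0: load  L5 | P0:E(0), P1:I | bus: BusRd
[17] P0: load  L0 | P0:E(60), P1:I | bus: BusRd
[18] P1: store L5 := 40 | P0:I, P1:M(40) | bus: BusRdX
[19] P1: load  L1 | P0:I, P1:M(34) | bus: none

bus = BusRd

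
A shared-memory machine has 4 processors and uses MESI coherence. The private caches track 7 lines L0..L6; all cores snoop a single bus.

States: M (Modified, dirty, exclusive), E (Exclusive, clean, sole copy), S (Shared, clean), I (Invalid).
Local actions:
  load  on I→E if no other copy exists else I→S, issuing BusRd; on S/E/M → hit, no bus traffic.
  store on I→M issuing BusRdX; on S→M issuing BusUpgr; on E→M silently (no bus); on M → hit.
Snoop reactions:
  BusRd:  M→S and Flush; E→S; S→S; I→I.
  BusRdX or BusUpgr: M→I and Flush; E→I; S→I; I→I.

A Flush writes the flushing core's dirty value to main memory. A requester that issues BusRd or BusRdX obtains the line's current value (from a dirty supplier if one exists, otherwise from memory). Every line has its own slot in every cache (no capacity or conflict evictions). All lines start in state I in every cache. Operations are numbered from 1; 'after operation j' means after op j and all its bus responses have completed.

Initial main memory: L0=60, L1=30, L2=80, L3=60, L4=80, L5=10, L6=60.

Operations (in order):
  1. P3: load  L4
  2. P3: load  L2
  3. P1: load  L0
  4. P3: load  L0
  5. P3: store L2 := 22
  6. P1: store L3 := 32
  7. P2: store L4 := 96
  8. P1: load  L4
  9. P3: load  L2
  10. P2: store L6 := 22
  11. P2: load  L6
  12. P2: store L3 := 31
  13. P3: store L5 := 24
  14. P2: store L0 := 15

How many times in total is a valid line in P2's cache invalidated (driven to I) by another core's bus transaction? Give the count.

invalidations = 0

  op1 P3: load  L4 → I/I/I/E on L4; bus BusRd; mem=80
  op2 P3: load  L2 → I/I/I/E on L2; bus BusRd; mem=80
  op3 P1: load  L0 → I/E/I/I on L0; bus BusRd; mem=60
  op4 P3: load  L0 → I/S/I/S on L0; bus BusRd; mem=60
  op5 P3: store L2 := 22 → I/I/I/M on L2; bus (none); mem=80
  op6 P1: store L3 := 32 → I/M/I/I on L3; bus BusRdX; mem=60
  op7 P2: store L4 := 96 → I/I/M/I on L4; bus BusRdX; mem=80
  op8 P1: load  L4 → I/S/S/I on L4; bus BusRd Flush; mem=96
  op9 P3: load  L2 → I/I/I/M on L2; bus (none); mem=80
  op10 P2: store L6 := 22 → I/I/M/I on L6; bus BusRdX; mem=60
  op11 P2: load  L6 → I/I/M/I on L6; bus (none); mem=60
  op12 P2: store L3 := 31 → I/I/M/I on L3; bus BusRdX Flush; mem=32
  op13 P3: store L5 := 24 → I/I/I/M on L5; bus BusRdX; mem=10
  op14 P2: store L0 := 15 → I/I/M/I on L0; bus BusRdX; mem=60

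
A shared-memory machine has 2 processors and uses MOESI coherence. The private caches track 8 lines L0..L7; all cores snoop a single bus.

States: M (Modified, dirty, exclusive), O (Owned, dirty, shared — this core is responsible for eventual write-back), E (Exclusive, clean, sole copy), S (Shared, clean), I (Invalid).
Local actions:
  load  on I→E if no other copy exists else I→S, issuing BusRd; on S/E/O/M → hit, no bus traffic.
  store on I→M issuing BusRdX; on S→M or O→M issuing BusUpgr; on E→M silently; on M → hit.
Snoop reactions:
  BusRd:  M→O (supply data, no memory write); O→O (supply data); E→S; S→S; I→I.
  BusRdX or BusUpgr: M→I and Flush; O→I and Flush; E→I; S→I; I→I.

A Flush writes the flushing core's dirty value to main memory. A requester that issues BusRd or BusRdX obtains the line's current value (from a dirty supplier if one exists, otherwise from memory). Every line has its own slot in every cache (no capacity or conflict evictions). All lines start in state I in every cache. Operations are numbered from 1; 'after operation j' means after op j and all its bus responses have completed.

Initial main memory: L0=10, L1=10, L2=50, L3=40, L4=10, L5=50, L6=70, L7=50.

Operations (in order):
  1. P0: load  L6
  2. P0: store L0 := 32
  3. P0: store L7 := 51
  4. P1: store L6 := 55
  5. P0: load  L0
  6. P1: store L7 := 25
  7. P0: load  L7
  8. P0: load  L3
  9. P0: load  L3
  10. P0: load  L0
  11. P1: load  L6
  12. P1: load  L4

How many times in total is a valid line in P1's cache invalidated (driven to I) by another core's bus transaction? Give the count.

invalidations = 0

  op1 P0: load  L6 → E/I on L6; bus BusRd; mem=70
  op2 P0: store L0 := 32 → M/I on L0; bus BusRdX; mem=10
  op3 P0: store L7 := 51 → M/I on L7; bus BusRdX; mem=50
  op4 P1: store L6 := 55 → I/M on L6; bus BusRdX; mem=70
  op5 P0: load  L0 → M/I on L0; bus (none); mem=10
  op6 P1: store L7 := 25 → I/M on L7; bus BusRdX Flush; mem=51
  op7 P0: load  L7 → S/O on L7; bus BusRd; mem=51
  op8 P0: load  L3 → E/I on L3; bus BusRd; mem=40
  op9 P0: load  L3 → E/I on L3; bus (none); mem=40
  op10 P0: load  L0 → M/I on L0; bus (none); mem=10
  op11 P1: load  L6 → I/M on L6; bus (none); mem=70
  op12 P1: load  L4 → I/E on L4; bus BusRd; mem=10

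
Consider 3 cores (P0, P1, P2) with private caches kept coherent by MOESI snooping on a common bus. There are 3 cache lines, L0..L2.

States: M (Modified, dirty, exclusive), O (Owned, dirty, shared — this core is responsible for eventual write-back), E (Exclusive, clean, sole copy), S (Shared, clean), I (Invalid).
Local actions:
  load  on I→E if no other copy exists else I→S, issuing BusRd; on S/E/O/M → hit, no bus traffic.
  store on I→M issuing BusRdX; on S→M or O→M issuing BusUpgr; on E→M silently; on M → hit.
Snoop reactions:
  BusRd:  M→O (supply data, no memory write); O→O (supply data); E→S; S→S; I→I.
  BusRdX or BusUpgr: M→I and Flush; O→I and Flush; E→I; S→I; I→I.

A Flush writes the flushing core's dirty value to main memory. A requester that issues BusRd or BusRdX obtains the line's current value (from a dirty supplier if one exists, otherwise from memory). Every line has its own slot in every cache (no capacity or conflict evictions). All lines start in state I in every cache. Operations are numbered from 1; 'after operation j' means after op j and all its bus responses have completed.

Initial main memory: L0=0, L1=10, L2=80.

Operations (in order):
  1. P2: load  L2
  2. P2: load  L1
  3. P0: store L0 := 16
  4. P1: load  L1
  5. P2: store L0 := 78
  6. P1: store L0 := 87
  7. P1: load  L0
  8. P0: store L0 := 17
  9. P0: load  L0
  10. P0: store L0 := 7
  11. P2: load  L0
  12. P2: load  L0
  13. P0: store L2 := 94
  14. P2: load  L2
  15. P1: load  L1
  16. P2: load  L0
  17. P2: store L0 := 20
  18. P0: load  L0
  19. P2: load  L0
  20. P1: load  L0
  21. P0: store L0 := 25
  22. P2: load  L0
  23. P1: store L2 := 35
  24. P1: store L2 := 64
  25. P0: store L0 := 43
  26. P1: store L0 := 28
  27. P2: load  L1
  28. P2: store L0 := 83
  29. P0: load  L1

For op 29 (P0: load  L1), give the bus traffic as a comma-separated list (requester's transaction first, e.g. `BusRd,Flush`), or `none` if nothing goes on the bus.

[1] P2: load  L2 | P0:I, P1:I, P2:E(80) | bus: BusRd
[2] P2: load  L1 | P0:I, P1:I, P2:E(10) | bus: BusRd
[3] P0: store L0 := 16 | P0:M(16), P1:I, P2:I | bus: BusRdX
[4] P1: load  L1 | P0:I, P1:S(10), P2:S(10) | bus: BusRd
[5] P2: store L0 := 78 | P0:I, P1:I, P2:M(78) | bus: BusRdX,Flush
[6] P1: store L0 := 87 | P0:I, P1:M(87), P2:I | bus: BusRdX,Flush
[7] P1: load  L0 | P0:I, P1:M(87), P2:I | bus: none
[8] P0: store L0 := 17 | P0:M(17), P1:I, P2:I | bus: BusRdX,Flush
[9] P0: load  L0 | P0:M(17), P1:I, P2:I | bus: none
[10] P0: store L0 := 7 | P0:M(7), P1:I, P2:I | bus: none
[11] P2: load  L0 | P0:O(7), P1:I, P2:S(7) | bus: BusRd
[12] P2: load  L0 | P0:O(7), P1:I, P2:S(7) | bus: none
[13] P0: store L2 := 94 | P0:M(94), P1:I, P2:I | bus: BusRdX
[14] P2: load  L2 | P0:O(94), P1:I, P2:S(94) | bus: BusRd
[15] P1: load  L1 | P0:I, P1:S(10), P2:S(10) | bus: none
[16] P2: load  L0 | P0:O(7), P1:I, P2:S(7) | bus: none
[17] P2: store L0 := 20 | P0:I, P1:I, P2:M(20) | bus: BusUpgr,Flush
[18] P0: load  L0 | P0:S(20), P1:I, P2:O(20) | bus: BusRd
[19] P2: load  L0 | P0:S(20), P1:I, P2:O(20) | bus: none
[20] P1: load  L0 | P0:S(20), P1:S(20), P2:O(20) | bus: BusRd
[21] P0: store L0 := 25 | P0:M(25), P1:I, P2:I | bus: BusUpgr,Flush
[22] P2: load  L0 | P0:O(25), P1:I, P2:S(25) | bus: BusRd
[23] P1: store L2 := 35 | P0:I, P1:M(35), P2:I | bus: BusRdX,Flush
[24] P1: store L2 := 64 | P0:I, P1:M(64), P2:I | bus: none
[25] P0: store L0 := 43 | P0:M(43), P1:I, P2:I | bus: BusUpgr
[26] P1: store L0 := 28 | P0:I, P1:M(28), P2:I | bus: BusRdX,Flush
[27] P2: load  L1 | P0:I, P1:S(10), P2:S(10) | bus: none
[28] P2: store L0 := 83 | P0:I, P1:I, P2:M(83) | bus: BusRdX,Flush
[29] P0: load  L1 | P0:S(10), P1:S(10), P2:S(10) | bus: BusRd

bus = BusRd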